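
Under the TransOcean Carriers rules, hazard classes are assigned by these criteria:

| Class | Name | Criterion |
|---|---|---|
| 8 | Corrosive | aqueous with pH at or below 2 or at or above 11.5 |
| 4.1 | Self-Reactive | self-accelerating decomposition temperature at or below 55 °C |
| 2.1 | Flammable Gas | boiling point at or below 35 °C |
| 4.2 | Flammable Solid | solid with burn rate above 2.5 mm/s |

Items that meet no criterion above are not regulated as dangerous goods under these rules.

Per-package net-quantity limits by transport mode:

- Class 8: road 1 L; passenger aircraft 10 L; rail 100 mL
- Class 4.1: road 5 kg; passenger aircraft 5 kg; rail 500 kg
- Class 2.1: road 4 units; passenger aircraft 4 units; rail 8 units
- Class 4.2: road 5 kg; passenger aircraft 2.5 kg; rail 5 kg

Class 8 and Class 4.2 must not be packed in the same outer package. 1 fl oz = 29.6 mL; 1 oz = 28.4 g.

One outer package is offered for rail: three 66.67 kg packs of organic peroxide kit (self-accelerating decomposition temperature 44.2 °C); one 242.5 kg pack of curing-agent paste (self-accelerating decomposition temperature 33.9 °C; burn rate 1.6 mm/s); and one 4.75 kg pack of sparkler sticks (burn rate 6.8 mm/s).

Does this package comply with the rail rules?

Self-accelerating decomposition temperature 44.2 °C meets the Class 4.1 criterion (Self-Reactive), so the organic peroxide kit is Class 4.1.
Curing-agent paste: self-accelerating decomposition temperature 33.9 °C ≤ 55 °C → Class 4.1 (Self-Reactive).
Sparkler sticks: burn rate 6.8 mm/s > 2.5 mm/s → Class 4.2 (Flammable Solid).
Total Class 4.1: (three 66.67 kg packs = 200.01 kg) + 242.5 kg = 442.51 kg.
That is within the Class 4.1 rail limit of 500 kg.
Class 4.2 quantity: 4.75 kg.
That is within the Class 4.2 rail limit of 5 kg.
The segregation rule (Class 8 with Class 4.2) does not apply to Class 4.1 with Class 4.2.
Every hazard class is within its rail limit and no segregation rule is violated.

Yes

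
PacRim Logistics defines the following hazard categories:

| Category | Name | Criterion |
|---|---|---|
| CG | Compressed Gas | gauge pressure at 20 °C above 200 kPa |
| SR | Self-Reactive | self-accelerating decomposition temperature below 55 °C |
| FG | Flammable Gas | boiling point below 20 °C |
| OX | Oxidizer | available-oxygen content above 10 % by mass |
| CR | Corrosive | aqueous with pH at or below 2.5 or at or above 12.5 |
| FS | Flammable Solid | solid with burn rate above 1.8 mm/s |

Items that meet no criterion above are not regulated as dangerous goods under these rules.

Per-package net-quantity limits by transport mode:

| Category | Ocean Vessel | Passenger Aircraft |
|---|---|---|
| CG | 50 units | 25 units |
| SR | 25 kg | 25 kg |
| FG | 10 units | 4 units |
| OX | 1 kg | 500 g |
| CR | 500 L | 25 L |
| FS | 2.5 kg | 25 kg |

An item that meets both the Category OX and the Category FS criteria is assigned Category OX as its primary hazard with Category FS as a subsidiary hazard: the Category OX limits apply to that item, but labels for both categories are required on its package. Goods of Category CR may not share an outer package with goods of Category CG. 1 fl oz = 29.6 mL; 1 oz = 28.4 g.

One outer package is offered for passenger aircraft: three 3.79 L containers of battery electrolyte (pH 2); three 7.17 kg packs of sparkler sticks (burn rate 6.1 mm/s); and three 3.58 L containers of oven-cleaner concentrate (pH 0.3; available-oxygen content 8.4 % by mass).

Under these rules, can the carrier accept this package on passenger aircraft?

pH 2 meets the Category CR criterion (Corrosive), so the battery electrolyte is Category CR.
With burn rate 6.1 mm/s (> 1.8 mm/s), the sparkler sticks fall in Category FS.
Oven-cleaner concentrate: pH 0.3 ≤ 2.5 → Category CR (Corrosive).
Category CR net quantity: (three 3.79 L containers = 11.37 L) + (three 3.58 L containers = 10.74 L) = 22.11 L.
22.11 L ≤ 25 L (passenger aircraft limit, Category CR) — within limit.
Category FS quantity: three 7.17 kg packs = 21.51 kg.
21.51 kg is within the passenger aircraft limit of 25 kg for Category FS.
The segregation rule (Category CR with Category CG) does not apply to Category CR with Category FS.
Every hazard category is within its passenger aircraft limit and no segregation rule is violated.

Yes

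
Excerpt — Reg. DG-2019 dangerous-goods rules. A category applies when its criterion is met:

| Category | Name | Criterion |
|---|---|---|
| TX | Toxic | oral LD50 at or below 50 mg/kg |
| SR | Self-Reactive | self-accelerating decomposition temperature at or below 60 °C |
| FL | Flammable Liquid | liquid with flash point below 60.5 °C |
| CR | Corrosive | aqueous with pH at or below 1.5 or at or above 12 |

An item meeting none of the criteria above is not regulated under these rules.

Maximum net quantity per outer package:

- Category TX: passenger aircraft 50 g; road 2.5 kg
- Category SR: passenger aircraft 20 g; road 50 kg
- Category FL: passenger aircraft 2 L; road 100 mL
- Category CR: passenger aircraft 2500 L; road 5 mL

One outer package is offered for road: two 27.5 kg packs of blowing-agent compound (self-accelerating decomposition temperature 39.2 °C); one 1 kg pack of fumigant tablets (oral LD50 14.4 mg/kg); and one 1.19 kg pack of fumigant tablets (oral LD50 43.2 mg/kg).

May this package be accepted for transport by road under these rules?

The blowing-agent compound has self-accelerating decomposition temperature 39.2 °C, which is ≤ 60 °C, so it is Category SR (Self-Reactive).
Oral LD50 14.4 mg/kg meets the Category TX criterion (Toxic), so the fumigant tablets are Category TX.
With oral LD50 43.2 mg/kg (≤ 50 mg/kg), the fumigant tablets fall in Category TX.
Category TX net quantity: 1 kg + 1.19 kg = 2.19 kg.
That is within the Category TX road limit of 2.5 kg.
Category SR quantity: two 27.5 kg packs = 55 kg.
55 kg > 50 kg (road limit, Category SR) — over the limit.

No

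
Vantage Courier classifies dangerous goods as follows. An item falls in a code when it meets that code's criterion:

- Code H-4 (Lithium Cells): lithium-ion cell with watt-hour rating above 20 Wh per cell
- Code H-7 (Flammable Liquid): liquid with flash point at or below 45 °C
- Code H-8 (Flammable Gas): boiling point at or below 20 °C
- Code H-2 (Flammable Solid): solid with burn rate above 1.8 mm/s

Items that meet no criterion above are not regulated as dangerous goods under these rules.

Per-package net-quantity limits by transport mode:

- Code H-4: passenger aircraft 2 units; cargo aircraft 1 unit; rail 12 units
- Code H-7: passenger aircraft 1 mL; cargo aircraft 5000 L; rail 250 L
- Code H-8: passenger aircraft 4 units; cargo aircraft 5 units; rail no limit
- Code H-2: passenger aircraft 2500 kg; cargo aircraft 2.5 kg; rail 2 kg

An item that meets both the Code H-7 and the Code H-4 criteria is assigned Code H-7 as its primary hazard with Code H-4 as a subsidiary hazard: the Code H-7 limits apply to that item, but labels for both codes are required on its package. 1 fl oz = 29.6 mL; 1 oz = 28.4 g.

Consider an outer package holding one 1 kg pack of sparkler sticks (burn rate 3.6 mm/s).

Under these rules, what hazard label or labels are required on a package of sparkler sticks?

With burn rate 3.6 mm/s (> 1.8 mm/s), the sparkler sticks fall in Code H-2.
Only the Code H-2 label is required.

Code H-2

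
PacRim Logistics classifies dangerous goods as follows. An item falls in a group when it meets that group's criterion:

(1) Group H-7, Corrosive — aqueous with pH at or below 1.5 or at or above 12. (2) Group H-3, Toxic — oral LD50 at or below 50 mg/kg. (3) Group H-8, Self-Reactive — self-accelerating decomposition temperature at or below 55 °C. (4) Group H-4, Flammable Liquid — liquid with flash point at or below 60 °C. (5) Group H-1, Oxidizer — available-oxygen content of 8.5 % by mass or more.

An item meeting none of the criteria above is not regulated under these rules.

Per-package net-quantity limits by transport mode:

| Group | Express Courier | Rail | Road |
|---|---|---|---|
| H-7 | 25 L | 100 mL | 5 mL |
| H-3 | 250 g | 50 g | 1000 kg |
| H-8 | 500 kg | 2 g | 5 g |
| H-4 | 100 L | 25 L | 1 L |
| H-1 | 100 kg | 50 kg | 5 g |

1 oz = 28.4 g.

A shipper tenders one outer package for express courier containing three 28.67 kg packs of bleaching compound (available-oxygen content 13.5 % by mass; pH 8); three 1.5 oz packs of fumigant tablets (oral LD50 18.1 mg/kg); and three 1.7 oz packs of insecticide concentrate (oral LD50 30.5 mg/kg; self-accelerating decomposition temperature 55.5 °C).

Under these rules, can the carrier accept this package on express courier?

No

Available-oxygen content 13.5 % by mass meets the Group H-1 criterion (Oxidizer), so the bleaching compound is Group H-1.
With oral LD50 18.1 mg/kg (≤ 50 mg/kg), the fumigant tablets fall in Group H-3.
Oral LD50 30.5 mg/kg meets the Group H-3 criterion (Toxic), so the insecticide concentrate is Group H-3.
Total Group H-3: (three 1.5 oz packs = 127.8 g) + (three 1.7 oz packs = 144.84 g) = 272.64 g.
272.64 g exceeds the express courier limit of 250 g for Group H-3.
Group H-1 quantity: three 28.67 kg packs = 86.01 kg.
That is within the Group H-1 express courier limit of 100 kg.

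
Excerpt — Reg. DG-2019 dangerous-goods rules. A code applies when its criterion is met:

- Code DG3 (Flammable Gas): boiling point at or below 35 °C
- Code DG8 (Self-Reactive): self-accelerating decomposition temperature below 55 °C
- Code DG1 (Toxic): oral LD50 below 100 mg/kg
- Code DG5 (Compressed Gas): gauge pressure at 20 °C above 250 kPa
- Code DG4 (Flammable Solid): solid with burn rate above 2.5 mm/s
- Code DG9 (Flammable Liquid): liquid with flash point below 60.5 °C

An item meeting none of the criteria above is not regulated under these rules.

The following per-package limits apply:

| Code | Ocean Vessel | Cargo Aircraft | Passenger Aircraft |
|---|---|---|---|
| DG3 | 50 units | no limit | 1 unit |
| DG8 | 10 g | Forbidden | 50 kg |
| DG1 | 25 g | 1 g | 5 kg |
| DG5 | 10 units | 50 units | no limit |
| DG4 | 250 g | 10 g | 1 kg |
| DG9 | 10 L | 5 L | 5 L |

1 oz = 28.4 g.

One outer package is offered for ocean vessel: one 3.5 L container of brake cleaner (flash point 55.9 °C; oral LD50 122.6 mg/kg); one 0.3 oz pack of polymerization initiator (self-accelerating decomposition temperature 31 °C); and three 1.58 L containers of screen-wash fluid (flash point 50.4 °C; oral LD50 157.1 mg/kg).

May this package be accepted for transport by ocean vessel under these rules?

Yes

Flash point 55.9 °C meets the Code DG9 criterion (Flammable Liquid), so the brake cleaner is Code DG9.
The polymerization initiator has self-accelerating decomposition temperature 31 °C, which is < 55 °C, so it is Code DG8 (Self-Reactive).
Flash point 50.4 °C meets the Code DG9 criterion (Flammable Liquid), so the screen-wash fluid is Code DG9.
Code DG9 net quantity: 3.5 L + (three 1.58 L containers = 4.74 L) = 8.24 L.
That is within the Code DG9 ocean vessel limit of 10 L.
Code DG8 quantity: one 0.3 oz pack = 8.52 g.
8.52 g is within the ocean vessel limit of 10 g for Code DG8.
Every hazard code is within its ocean vessel limit and no segregation rule is violated.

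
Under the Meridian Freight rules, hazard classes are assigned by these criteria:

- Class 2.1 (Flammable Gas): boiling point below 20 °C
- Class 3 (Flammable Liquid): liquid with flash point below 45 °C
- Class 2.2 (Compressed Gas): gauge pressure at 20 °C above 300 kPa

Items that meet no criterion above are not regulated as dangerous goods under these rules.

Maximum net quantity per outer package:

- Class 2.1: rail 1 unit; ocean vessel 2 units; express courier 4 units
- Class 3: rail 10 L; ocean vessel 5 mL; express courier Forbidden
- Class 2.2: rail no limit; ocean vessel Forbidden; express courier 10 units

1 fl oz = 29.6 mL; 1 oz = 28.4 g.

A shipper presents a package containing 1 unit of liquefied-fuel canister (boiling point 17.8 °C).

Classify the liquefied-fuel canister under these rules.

Class 2.1

Liquefied-fuel canister: boiling point 17.8 °C < 20 °C → Class 2.1 (Flammable Gas).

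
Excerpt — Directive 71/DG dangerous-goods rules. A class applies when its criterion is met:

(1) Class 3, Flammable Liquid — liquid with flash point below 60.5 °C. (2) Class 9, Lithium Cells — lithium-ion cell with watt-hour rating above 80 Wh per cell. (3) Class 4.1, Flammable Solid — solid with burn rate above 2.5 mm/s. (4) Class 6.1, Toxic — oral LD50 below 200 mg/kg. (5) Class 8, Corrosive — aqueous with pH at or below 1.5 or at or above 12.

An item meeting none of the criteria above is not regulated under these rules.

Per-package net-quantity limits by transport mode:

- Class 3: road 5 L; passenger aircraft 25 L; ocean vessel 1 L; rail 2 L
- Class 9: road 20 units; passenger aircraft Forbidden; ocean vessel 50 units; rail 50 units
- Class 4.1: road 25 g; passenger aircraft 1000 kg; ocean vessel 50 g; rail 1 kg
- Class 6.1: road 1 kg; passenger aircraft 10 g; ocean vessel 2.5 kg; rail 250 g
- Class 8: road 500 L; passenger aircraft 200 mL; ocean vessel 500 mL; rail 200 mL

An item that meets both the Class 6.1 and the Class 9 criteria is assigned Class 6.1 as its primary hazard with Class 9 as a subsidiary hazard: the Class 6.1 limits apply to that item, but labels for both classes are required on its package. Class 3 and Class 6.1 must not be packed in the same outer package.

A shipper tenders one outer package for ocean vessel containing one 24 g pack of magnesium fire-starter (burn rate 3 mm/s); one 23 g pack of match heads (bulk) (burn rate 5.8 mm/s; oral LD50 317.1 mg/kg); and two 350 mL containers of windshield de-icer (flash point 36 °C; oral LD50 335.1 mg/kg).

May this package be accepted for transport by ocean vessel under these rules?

Burn rate 3 mm/s meets the Class 4.1 criterion (Flammable Solid), so the magnesium fire-starter is Class 4.1.
Match heads (bulk): burn rate 5.8 mm/s > 2.5 mm/s → Class 4.1 (Flammable Solid).
The windshield de-icer has flash point 36 °C, which is < 60.5 °C, so it is Class 3 (Flammable Liquid).
Total Class 4.1: 24 g + 23 g = 47 g.
47 g ≤ 50 g (ocean vessel limit, Class 4.1) — within limit.
Class 3 quantity: two 350 mL containers = 700 mL.
700 mL is within the ocean vessel limit of 1 L for Class 3.
The segregation rule (Class 3 with Class 6.1) does not apply to Class 4.1 with Class 3.
Every hazard class is within its ocean vessel limit and no segregation rule is violated.

Yes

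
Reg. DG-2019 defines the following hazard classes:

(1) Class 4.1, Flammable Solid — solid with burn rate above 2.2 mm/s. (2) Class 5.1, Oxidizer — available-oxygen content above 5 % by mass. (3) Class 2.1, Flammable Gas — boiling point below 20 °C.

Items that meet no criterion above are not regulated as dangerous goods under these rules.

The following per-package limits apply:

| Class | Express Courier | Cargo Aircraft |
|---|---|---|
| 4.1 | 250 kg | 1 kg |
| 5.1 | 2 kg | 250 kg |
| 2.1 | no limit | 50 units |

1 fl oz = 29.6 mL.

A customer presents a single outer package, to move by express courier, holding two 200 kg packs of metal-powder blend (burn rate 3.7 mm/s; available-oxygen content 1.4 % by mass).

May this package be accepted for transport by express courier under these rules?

No

The metal-powder blend has burn rate 3.7 mm/s, which is > 2.2 mm/s, so it is Class 4.1 (Flammable Solid).
Class 4.1 quantity: two 200 kg packs = 400 kg.
That exceeds the Class 4.1 express courier limit of 250 kg.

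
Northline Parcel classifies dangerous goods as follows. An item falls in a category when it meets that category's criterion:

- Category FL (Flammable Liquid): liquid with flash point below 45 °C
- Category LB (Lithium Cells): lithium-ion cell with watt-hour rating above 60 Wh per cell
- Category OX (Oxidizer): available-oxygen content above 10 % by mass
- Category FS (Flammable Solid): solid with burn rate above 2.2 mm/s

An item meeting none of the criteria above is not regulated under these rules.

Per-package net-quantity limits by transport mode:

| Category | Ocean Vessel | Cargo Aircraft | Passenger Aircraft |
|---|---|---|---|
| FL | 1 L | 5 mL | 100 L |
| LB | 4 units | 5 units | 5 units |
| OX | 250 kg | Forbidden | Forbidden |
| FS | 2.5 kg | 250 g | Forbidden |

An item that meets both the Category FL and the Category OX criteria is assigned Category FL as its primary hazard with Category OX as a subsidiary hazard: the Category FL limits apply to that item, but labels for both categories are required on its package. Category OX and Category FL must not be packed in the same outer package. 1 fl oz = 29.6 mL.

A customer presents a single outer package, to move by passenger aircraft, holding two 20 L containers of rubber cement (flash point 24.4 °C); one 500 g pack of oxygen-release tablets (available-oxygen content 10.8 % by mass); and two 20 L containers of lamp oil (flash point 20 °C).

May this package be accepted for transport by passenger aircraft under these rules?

Rubber cement: flash point 24.4 °C < 45 °C → Category FL (Flammable Liquid).
With available-oxygen content 10.8 % by mass (> 10 % by mass), the oxygen-release tablets fall in Category OX.
The lamp oil has flash point 20 °C, which is < 45 °C, so it is Category FL (Flammable Liquid).
Category OX quantity: 500 g.
Category OX is Forbidden by passenger aircraft.
Category FL net quantity: (two 20 L containers = 40 L) + (two 20 L containers = 40 L) = 80 L.
80 L ≤ 100 L (passenger aircraft limit, Category FL) — within limit.
Category OX and Category FL may not share an outer package.

No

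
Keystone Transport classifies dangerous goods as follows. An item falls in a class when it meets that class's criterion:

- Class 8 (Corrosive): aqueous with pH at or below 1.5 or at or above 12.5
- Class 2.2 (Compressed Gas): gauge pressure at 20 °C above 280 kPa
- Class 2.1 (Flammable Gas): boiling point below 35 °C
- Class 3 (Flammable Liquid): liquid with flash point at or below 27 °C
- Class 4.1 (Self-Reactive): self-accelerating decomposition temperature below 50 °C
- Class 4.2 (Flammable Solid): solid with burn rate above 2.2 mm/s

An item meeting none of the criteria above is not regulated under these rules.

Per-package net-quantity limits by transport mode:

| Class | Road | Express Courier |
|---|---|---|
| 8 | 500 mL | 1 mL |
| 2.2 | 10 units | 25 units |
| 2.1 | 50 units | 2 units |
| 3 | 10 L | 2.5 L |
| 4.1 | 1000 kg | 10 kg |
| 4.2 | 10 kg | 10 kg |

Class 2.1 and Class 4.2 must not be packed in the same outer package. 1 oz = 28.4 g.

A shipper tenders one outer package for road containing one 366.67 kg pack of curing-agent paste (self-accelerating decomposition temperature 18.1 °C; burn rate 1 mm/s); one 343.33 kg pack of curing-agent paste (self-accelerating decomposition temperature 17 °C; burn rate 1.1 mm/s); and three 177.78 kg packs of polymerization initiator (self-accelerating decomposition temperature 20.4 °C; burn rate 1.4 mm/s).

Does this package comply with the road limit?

No

With self-accelerating decomposition temperature 18.1 °C (< 50 °C), the curing-agent paste falls in Class 4.1.
Curing-agent paste: self-accelerating decomposition temperature 17 °C < 50 °C → Class 4.1 (Self-Reactive).
The polymerization initiator has self-accelerating decomposition temperature 20.4 °C, which is < 50 °C, so it is Class 4.1 (Self-Reactive).
Class 4.1 net quantity: 366.67 kg + 343.33 kg + (three 177.78 kg packs = 533.34 kg) = 1243.34 kg.
1243.34 kg exceeds the road limit of 1000 kg for Class 4.1.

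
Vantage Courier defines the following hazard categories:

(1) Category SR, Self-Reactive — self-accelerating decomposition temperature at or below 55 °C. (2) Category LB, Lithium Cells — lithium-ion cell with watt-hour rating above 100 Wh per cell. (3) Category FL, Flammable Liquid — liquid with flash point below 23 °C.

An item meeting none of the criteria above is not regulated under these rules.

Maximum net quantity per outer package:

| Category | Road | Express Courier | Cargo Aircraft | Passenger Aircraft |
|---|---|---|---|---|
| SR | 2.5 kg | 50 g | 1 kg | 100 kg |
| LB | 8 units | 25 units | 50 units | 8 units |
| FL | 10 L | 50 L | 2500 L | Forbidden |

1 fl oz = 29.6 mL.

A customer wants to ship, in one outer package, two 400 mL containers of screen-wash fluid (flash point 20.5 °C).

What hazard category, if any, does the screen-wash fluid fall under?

Category FL

The screen-wash fluid has flash point 20.5 °C, which is < 23 °C, so it is Category FL (Flammable Liquid).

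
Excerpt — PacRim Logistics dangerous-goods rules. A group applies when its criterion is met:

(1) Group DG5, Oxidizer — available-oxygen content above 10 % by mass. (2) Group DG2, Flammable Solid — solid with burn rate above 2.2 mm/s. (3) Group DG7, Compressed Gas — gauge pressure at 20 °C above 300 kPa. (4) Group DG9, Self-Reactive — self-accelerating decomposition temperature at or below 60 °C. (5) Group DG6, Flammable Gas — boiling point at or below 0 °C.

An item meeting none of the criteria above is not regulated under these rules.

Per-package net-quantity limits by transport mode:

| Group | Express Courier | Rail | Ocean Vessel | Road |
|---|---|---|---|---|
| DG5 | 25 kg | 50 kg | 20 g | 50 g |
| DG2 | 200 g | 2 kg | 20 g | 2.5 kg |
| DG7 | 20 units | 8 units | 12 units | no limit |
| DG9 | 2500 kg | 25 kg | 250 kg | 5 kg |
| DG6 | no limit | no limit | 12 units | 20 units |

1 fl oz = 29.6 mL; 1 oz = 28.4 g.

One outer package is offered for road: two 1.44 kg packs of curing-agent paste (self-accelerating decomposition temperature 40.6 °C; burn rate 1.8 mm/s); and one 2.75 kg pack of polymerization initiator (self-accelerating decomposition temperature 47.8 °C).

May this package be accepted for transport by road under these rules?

With self-accelerating decomposition temperature 40.6 °C (≤ 60 °C), the curing-agent paste falls in Group DG9.
The polymerization initiator has self-accelerating decomposition temperature 47.8 °C, which is ≤ 60 °C, so it is Group DG9 (Self-Reactive).
Total Group DG9: (two 1.44 kg packs = 2.88 kg) + 2.75 kg = 5.63 kg.
5.63 kg exceeds the road limit of 5 kg for Group DG9.

No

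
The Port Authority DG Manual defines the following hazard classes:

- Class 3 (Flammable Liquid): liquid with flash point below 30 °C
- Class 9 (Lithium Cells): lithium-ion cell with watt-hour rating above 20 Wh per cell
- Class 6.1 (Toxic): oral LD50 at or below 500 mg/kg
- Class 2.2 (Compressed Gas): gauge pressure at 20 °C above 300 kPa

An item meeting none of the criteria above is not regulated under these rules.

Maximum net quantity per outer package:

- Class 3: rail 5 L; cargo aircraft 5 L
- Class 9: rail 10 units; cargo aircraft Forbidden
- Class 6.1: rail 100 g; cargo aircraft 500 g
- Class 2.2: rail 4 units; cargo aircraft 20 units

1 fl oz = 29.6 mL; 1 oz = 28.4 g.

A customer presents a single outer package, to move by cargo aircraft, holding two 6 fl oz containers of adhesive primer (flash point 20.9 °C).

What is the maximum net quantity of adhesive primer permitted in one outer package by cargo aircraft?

5 L

Adhesive primer: flash point 20.9 °C < 30 °C → Class 3 (Flammable Liquid).
The cargo aircraft limit for Class 3 is 5 L.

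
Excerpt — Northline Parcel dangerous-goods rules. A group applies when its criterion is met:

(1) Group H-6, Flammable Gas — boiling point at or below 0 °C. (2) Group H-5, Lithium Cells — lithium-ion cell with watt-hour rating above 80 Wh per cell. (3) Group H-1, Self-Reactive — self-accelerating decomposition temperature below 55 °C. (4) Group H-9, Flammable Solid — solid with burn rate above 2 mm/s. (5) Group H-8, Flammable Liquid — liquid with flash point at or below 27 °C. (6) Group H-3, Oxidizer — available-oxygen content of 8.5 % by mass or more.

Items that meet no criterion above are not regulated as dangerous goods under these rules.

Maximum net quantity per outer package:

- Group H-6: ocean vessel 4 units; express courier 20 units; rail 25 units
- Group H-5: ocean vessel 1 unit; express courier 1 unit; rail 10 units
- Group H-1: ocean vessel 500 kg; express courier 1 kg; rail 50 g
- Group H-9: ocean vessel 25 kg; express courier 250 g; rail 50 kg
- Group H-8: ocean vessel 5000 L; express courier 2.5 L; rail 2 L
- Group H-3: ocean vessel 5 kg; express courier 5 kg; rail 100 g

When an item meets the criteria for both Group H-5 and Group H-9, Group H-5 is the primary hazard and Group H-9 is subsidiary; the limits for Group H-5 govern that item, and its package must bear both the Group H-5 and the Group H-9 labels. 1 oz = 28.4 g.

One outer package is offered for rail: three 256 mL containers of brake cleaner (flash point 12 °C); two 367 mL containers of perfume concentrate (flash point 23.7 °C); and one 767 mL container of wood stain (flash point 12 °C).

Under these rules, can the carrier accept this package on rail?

No

Brake cleaner: flash point 12 °C ≤ 27 °C → Group H-8 (Flammable Liquid).
With flash point 23.7 °C (≤ 27 °C), the perfume concentrate falls in Group H-8.
The wood stain has flash point 12 °C, which is ≤ 27 °C, so it is Group H-8 (Flammable Liquid).
Total Group H-8: (three 256 mL containers = 768 mL) + (two 367 mL containers = 734 mL) + 767 mL = 2.269 L.
2.269 L > 2 L (rail limit, Group H-8) — over the limit.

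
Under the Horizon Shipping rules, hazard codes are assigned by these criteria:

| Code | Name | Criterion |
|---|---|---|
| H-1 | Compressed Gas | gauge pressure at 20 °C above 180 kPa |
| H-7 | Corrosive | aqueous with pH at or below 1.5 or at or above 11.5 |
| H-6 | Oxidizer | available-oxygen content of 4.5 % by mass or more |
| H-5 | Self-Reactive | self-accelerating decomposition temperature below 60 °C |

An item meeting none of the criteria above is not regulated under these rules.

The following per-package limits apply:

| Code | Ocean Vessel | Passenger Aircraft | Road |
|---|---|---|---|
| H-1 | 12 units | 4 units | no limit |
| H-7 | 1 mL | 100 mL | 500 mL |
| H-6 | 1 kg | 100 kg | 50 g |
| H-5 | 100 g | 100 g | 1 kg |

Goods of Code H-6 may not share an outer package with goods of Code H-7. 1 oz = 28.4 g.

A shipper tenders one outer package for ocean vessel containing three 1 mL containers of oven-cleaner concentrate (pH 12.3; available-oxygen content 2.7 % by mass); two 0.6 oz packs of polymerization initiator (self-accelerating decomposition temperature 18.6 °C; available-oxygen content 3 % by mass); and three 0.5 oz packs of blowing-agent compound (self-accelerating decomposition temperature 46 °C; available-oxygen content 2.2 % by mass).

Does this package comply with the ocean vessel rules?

No

pH 12.3 meets the Code H-7 criterion (Corrosive), so the oven-cleaner concentrate is Code H-7.
With self-accelerating decomposition temperature 18.6 °C (< 60 °C), the polymerization initiator falls in Code H-5.
With self-accelerating decomposition temperature 46 °C (< 60 °C), the blowing-agent compound falls in Code H-5.
Code H-7 quantity: three 1 mL containers = 3 mL.
3 mL > 1 mL (ocean vessel limit, Code H-7) — over the limit.
Code H-5 net quantity: (two 0.6 oz packs = 34.08 g) + (three 0.5 oz packs = 42.6 g) = 76.68 g.
That is within the Code H-5 ocean vessel limit of 100 g.
The segregation rule (Code H-6 with Code H-7) does not apply to Code H-7 with Code H-5.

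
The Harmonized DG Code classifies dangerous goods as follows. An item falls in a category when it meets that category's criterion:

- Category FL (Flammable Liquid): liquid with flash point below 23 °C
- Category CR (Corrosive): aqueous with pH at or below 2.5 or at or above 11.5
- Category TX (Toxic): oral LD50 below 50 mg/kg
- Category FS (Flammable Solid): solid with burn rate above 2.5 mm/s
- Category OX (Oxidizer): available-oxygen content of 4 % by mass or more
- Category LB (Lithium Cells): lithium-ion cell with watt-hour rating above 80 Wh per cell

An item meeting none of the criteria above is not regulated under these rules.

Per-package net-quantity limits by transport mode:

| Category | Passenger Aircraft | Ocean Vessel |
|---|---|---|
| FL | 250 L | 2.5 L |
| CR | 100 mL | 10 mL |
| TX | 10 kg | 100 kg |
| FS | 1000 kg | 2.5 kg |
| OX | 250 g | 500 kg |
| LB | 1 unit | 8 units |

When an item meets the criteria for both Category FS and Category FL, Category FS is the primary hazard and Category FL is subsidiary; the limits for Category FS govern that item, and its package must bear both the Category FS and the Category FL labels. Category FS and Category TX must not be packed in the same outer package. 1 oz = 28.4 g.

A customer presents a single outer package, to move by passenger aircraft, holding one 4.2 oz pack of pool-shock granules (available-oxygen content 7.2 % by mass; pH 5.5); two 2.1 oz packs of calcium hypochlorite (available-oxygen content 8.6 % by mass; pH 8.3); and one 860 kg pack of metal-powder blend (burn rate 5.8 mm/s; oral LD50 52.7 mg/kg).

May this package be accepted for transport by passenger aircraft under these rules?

Yes

Available-oxygen content 7.2 % by mass meets the Category OX criterion (Oxidizer), so the pool-shock granules are Category OX.
The calcium hypochlorite has available-oxygen content 8.6 % by mass, which is ≥ 4 % by mass, so it is Category OX (Oxidizer).
The metal-powder blend has burn rate 5.8 mm/s, which is > 2.5 mm/s, so it is Category FS (Flammable Solid).
Category FS quantity: 860 kg.
860 kg is within the passenger aircraft limit of 1000 kg for Category FS.
Category OX net quantity: (one 4.2 oz pack = 119.28 g) + (two 2.1 oz packs = 119.28 g) = 238.56 g.
238.56 g is within the passenger aircraft limit of 250 g for Category OX.
The segregation rule (Category FS with Category TX) does not apply to Category FS with Category OX.
Every hazard category is within its passenger aircraft limit and no segregation rule is violated.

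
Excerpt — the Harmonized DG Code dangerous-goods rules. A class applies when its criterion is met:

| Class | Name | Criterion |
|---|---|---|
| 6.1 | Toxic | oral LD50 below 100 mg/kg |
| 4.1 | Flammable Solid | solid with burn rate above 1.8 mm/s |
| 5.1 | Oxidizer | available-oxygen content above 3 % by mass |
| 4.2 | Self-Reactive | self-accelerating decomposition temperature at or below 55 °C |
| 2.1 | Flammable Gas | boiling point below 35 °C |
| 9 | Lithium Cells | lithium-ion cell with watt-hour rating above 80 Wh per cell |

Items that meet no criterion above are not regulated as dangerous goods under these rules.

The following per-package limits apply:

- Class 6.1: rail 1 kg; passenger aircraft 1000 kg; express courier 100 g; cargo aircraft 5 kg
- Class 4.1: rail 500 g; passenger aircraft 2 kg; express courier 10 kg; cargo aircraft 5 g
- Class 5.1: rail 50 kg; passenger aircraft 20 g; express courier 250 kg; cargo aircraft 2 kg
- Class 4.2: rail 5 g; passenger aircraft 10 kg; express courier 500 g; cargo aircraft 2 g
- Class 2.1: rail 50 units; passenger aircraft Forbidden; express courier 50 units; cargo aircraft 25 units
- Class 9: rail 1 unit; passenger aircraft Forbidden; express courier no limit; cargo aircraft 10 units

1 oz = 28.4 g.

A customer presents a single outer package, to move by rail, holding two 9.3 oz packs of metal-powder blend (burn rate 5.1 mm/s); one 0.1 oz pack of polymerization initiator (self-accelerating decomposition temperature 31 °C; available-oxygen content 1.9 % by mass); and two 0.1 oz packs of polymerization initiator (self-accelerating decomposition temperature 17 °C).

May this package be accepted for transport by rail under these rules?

No

The metal-powder blend has burn rate 5.1 mm/s, which is > 1.8 mm/s, so it is Class 4.1 (Flammable Solid).
Self-accelerating decomposition temperature 31 °C meets the Class 4.2 criterion (Self-Reactive), so the polymerization initiator is Class 4.2.
With self-accelerating decomposition temperature 17 °C (≤ 55 °C), the polymerization initiator falls in Class 4.2.
Total Class 4.2: (one 0.1 oz pack = 2.84 g) + (two 0.1 oz packs = 5.68 g) = 8.52 g.
8.52 g exceeds the rail limit of 5 g for Class 4.2.
Class 4.1 quantity: two 9.3 oz packs = 528.24 g.
That exceeds the Class 4.1 rail limit of 500 g.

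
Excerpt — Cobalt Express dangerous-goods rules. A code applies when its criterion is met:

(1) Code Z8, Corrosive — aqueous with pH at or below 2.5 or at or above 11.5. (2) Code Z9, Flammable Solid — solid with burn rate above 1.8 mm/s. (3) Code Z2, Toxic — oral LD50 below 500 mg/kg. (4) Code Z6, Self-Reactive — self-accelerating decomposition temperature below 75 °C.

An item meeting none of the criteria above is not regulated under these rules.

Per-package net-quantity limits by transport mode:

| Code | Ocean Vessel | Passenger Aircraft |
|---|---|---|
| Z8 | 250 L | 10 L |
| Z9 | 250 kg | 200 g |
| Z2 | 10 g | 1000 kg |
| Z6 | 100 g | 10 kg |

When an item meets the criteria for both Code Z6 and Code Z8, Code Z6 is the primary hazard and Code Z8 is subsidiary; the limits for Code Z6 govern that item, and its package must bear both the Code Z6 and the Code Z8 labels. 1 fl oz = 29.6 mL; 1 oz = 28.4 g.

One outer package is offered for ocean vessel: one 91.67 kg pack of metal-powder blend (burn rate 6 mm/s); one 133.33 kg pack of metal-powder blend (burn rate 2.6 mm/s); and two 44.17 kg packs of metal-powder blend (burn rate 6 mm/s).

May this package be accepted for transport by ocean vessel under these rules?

No

Burn rate 6 mm/s meets the Code Z9 criterion (Flammable Solid), so the metal-powder blend is Code Z9.
The metal-powder blend has burn rate 2.6 mm/s, which is > 1.8 mm/s, so it is Code Z9 (Flammable Solid).
With burn rate 6 mm/s (> 1.8 mm/s), the metal-powder blend falls in Code Z9.
Code Z9 net quantity: 91.67 kg + 133.33 kg + (two 44.17 kg packs = 88.34 kg) = 313.34 kg.
313.34 kg exceeds the ocean vessel limit of 250 kg for Code Z9.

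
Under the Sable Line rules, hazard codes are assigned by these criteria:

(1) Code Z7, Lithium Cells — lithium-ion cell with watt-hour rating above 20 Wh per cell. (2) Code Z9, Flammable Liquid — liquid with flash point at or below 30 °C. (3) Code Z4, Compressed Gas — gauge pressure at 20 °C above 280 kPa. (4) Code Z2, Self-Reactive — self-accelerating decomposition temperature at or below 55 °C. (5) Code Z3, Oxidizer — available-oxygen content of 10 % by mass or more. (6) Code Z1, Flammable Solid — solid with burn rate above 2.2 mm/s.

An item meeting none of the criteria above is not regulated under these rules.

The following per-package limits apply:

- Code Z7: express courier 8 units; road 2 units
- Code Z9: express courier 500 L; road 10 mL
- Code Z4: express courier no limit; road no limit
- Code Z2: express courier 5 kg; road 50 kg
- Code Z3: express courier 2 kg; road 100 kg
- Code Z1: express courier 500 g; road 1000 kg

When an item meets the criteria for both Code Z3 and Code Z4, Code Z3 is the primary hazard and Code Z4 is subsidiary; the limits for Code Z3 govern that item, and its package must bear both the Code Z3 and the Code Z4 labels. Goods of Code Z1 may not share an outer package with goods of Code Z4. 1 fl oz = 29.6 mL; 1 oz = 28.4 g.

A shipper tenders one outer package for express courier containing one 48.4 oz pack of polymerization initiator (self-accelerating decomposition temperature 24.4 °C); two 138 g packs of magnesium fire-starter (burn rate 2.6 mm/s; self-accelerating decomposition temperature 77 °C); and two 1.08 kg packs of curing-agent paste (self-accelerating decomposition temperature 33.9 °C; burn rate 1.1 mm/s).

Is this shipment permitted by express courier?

With self-accelerating decomposition temperature 24.4 °C (≤ 55 °C), the polymerization initiator falls in Code Z2.
Magnesium fire-starter: burn rate 2.6 mm/s > 2.2 mm/s → Code Z1 (Flammable Solid).
The curing-agent paste has self-accelerating decomposition temperature 33.9 °C, which is ≤ 55 °C, so it is Code Z2 (Self-Reactive).
Code Z1 quantity: two 138 g packs = 276 g.
That is within the Code Z1 express courier limit of 500 g.
Code Z2 net quantity: (one 48.4 oz pack = 1374.56 g) + (two 1.08 kg packs = 2.16 kg) = 3534.56 g.
That is within the Code Z2 express courier limit of 5 kg.
The segregation rule (Code Z1 with Code Z4) does not apply to Code Z1 with Code Z2.
Every hazard code is within its express courier limit and no segregation rule is violated.

Yes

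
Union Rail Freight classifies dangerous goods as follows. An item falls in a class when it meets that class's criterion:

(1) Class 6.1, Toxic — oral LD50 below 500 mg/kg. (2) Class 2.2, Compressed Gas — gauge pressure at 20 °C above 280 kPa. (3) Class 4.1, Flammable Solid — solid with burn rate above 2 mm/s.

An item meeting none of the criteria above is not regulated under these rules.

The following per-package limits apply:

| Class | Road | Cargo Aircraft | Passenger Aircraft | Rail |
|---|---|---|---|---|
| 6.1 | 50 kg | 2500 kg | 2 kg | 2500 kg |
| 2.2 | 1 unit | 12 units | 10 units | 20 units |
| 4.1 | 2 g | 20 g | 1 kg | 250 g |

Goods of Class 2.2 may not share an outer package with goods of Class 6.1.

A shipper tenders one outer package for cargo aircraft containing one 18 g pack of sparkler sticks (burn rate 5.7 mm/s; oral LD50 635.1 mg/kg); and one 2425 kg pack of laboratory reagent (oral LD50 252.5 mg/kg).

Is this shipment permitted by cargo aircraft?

Yes

Sparkler sticks: burn rate 5.7 mm/s > 2 mm/s → Class 4.1 (Flammable Solid).
With oral LD50 252.5 mg/kg (< 500 mg/kg), the laboratory reagent falls in Class 6.1.
Class 4.1 quantity: 18 g.
18 g is within the cargo aircraft limit of 20 g for Class 4.1.
Class 6.1 quantity: 2425 kg.
That is within the Class 6.1 cargo aircraft limit of 2500 kg.
The segregation rule (Class 2.2 with Class 6.1) does not apply to Class 4.1 with Class 6.1.
Every hazard class is within its cargo aircraft limit and no segregation rule is violated.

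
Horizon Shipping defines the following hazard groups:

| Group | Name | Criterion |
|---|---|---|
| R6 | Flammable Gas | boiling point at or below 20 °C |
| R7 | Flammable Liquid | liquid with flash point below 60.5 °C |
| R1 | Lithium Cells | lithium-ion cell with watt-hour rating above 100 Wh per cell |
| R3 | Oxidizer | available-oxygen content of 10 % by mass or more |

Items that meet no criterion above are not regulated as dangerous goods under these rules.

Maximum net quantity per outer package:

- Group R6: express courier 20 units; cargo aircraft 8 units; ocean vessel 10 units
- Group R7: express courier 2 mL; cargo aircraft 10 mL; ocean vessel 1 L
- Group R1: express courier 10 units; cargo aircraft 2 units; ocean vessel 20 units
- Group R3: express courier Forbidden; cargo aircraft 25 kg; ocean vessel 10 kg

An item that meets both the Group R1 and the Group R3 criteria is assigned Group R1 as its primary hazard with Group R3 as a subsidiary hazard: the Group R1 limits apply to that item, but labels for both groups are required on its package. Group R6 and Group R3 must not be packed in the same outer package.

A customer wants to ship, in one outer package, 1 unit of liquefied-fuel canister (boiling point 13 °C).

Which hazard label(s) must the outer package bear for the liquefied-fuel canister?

With boiling point 13 °C (≤ 20 °C), the liquefied-fuel canister falls in Group R6.
Only the Group R6 label is required.

Group R6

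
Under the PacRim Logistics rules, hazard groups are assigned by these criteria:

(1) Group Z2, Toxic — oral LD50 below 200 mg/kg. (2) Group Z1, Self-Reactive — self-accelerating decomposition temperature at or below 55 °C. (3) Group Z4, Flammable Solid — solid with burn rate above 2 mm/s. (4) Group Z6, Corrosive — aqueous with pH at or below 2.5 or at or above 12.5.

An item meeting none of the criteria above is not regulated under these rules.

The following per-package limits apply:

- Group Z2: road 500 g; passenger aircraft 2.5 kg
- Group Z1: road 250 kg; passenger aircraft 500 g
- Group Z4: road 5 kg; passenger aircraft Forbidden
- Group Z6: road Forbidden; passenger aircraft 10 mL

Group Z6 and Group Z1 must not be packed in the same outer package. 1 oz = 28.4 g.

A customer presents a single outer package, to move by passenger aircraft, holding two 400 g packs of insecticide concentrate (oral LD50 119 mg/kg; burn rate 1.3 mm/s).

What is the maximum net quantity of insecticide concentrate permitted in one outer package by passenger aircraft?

Insecticide concentrate: oral LD50 119 mg/kg < 200 mg/kg → Group Z2 (Toxic).
The passenger aircraft limit for Group Z2 is 2.5 kg.

2.5 kg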